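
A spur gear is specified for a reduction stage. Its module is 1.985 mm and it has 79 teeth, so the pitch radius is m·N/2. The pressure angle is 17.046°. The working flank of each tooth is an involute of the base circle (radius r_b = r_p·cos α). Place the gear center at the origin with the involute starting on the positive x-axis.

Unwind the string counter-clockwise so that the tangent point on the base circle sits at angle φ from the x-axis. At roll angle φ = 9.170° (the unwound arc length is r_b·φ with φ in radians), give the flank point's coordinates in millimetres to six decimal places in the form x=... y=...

x=75.916984 y=0.102177

pitch radius r_p = m·N/2 = 1.985·79/2 = 78.407500
base radius r_b = r_p·cos α = 78.407500·cos 17.046° = 74.963036
roll angle φ = 9.170° = 0.16004669 rad
x = r_b·(cos φ + φ·sin φ) = 74.963036·(0.98721984 + 0.16004669·0.15936430) = 75.916984
y = r_b·(sin φ − φ·cos φ) = 74.963036·(0.15936430 − 0.16004669·0.98721984) = 0.102177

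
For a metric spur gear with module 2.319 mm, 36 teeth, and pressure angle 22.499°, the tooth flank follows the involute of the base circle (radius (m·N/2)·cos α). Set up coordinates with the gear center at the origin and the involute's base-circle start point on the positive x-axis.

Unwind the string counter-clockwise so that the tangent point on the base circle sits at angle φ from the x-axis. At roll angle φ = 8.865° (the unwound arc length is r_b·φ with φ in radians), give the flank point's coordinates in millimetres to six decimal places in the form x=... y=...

pitch radius r_p = m·N/2 = 2.319·36/2 = 41.742000
base radius r_b = r_p·cos α = 41.742000·cos 22.499° = 38.564858
roll angle φ = 8.865° = 0.15472344 rad
x = r_b·(cos φ + φ·sin φ) = 38.564858·(0.98805419 + 0.15472344·0.15410685) = 39.023708
y = r_b·(sin φ − φ·cos φ) = 38.564858·(0.15410685 − 0.15472344·0.98805419) = 0.047501

x=39.023708 y=0.047501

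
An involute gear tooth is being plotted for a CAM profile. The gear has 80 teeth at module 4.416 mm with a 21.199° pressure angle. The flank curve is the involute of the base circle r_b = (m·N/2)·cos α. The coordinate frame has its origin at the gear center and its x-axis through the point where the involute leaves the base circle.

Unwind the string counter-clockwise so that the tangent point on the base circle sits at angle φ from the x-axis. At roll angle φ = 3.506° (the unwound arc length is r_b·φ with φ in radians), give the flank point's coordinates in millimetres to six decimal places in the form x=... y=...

pitch radius r_p = m·N/2 = 4.416·80/2 = 176.640000
base radius r_b = r_p·cos α = 176.640000·cos 21.199° = 164.686791
roll angle φ = 3.506° = 0.06119124 rad
x = r_b·(cos φ + φ·sin φ) = 164.686791·(0.99812840 + 0.06119124·0.06115306) = 164.994827
y = r_b·(sin φ − φ·cos φ) = 164.686791·(0.06115306 − 0.06119124·0.99812840) = 0.012573

x=164.994827 y=0.012573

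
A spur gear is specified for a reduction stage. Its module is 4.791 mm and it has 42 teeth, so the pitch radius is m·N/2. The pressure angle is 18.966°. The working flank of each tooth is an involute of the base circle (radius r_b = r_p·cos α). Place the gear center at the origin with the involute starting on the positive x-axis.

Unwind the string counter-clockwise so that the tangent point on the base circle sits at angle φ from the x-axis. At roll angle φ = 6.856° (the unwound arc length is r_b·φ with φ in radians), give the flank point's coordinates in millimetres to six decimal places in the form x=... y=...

x=95.827747 y=0.054263

pitch radius r_p = m·N/2 = 4.791·42/2 = 100.611000
base radius r_b = r_p·cos α = 100.611000·cos 18.966° = 95.148990
roll angle φ = 6.856° = 0.11965977 rad
x = r_b·(cos φ + φ·sin φ) = 95.148990·(0.99284931 + 0.11965977·0.11937442) = 95.827747
y = r_b·(sin φ − φ·cos φ) = 95.148990·(0.11937442 − 0.11965977·0.99284931) = 0.054263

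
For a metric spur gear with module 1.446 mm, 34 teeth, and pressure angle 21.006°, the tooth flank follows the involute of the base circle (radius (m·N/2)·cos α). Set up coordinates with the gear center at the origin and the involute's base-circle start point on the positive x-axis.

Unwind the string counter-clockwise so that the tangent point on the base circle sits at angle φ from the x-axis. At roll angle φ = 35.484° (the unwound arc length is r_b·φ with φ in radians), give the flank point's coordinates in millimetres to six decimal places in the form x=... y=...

x=26.936167 y=1.748278

pitch radius r_p = m·N/2 = 1.446·34/2 = 24.582000
base radius r_b = r_p·cos α = 24.582000·cos 21.006° = 22.948351
roll angle φ = 35.484° = 0.61931263 rad
x = r_b·(cos φ + φ·sin φ) = 22.948351·(0.81427765 + 0.61931263·0.58047559) = 26.936167
y = r_b·(sin φ − φ·cos φ) = 22.948351·(0.58047559 − 0.61931263·0.81427765) = 1.748278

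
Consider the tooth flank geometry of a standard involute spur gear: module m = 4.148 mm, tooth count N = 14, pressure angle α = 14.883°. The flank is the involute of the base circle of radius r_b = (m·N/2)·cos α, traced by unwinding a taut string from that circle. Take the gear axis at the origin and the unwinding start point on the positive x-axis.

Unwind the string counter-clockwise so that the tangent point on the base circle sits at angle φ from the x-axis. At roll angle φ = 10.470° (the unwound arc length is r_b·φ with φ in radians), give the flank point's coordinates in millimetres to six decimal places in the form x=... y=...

pitch radius r_p = m·N/2 = 4.148·14/2 = 29.036000
base radius r_b = r_p·cos α = 29.036000·cos 14.883° = 28.061910
roll angle φ = 10.470° = 0.18273597 rad
x = r_b·(cos φ + φ·sin φ) = 28.061910·(0.98335019 + 0.18273597·0.18172067) = 28.526534
y = r_b·(sin φ − φ·cos φ) = 28.061910·(0.18172067 − 0.18273597·0.98335019) = 0.056888

x=28.526534 y=0.056888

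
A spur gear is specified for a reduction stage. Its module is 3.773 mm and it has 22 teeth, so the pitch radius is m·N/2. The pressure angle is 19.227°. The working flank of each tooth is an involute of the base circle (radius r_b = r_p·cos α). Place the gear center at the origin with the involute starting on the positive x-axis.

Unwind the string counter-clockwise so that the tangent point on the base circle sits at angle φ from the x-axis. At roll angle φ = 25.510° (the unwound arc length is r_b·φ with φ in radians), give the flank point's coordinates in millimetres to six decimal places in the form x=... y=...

x=42.881809 y=1.130217

pitch radius r_p = m·N/2 = 3.773·22/2 = 41.503000
base radius r_b = r_p·cos α = 41.503000·cos 19.227° = 39.188016
roll angle φ = 25.510° = 0.44523349 rad
x = r_b·(cos φ + φ·sin φ) = 39.188016·(0.90251013 + 0.44523349·0.43066862) = 42.881809
y = r_b·(sin φ − φ·cos φ) = 39.188016·(0.43066862 − 0.44523349·0.90251013) = 1.130217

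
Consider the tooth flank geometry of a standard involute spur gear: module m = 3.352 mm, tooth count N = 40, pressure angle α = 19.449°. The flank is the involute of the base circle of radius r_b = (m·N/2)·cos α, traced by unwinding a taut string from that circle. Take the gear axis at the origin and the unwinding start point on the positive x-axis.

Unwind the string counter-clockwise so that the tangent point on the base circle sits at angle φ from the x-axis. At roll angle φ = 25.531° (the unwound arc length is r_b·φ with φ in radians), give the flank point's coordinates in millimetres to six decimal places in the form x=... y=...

x=69.182387 y=1.827611

pitch radius r_p = m·N/2 = 3.352·40/2 = 67.040000
base radius r_b = r_p·cos α = 67.040000·cos 19.449° = 63.214580
roll angle φ = 25.531° = 0.44560001 rad
x = r_b·(cos φ + φ·sin φ) = 63.214580·(0.90235222 + 0.44560001·0.43099938) = 69.182387
y = r_b·(sin φ − φ·cos φ) = 63.214580·(0.43099938 − 0.44560001·0.90235222) = 1.827611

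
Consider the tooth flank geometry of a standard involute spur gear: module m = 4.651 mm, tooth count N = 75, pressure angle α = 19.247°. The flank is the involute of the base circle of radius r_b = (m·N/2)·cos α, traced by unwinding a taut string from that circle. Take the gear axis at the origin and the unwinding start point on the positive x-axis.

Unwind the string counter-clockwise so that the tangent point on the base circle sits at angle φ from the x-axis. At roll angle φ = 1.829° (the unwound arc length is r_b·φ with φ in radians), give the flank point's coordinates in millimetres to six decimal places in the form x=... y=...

pitch radius r_p = m·N/2 = 4.651·75/2 = 174.412500
base radius r_b = r_p·cos α = 174.412500·cos 19.247° = 164.663937
roll angle φ = 1.829° = 0.03192207 rad
x = r_b·(cos φ + φ·sin φ) = 164.663937·(0.99949053 + 0.03192207·0.03191665) = 164.747813
y = r_b·(sin φ − φ·cos φ) = 164.663937·(0.03191665 − 0.03192207·0.99949053) = 0.001785

x=164.747813 y=0.001785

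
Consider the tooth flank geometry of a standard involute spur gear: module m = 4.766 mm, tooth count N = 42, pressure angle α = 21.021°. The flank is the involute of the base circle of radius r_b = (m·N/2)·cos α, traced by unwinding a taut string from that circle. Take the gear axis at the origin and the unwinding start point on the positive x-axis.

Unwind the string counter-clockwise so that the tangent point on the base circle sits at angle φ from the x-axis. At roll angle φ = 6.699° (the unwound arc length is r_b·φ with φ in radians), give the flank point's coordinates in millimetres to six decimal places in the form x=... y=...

x=94.061568 y=0.049706

pitch radius r_p = m·N/2 = 4.766·42/2 = 100.086000
base radius r_b = r_p·cos α = 100.086000·cos 21.021° = 93.425178
roll angle φ = 6.699° = 0.11691961 rad
x = r_b·(cos φ + φ·sin φ) = 93.425178·(0.99317269 + 0.11691961·0.11665340) = 94.061568
y = r_b·(sin φ − φ·cos φ) = 93.425178·(0.11665340 − 0.11691961·0.99317269) = 0.049706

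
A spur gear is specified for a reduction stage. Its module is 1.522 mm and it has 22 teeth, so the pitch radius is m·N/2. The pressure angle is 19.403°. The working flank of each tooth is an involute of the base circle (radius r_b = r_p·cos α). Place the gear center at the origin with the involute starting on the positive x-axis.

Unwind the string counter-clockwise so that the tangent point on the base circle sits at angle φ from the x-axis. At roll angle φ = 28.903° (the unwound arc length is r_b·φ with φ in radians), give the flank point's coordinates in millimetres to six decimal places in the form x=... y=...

pitch radius r_p = m·N/2 = 1.522·22/2 = 16.742000
base radius r_b = r_p·cos α = 16.742000·cos 19.403° = 15.791143
roll angle φ = 28.903° = 0.50445251 rad
x = r_b·(cos φ + φ·sin φ) = 15.791143·(0.87543922 + 0.50445251·0.48332822) = 17.674321
y = r_b·(sin φ − φ·cos φ) = 15.791143·(0.48332822 − 0.50445251·0.87543922) = 0.658660

x=17.674321 y=0.658660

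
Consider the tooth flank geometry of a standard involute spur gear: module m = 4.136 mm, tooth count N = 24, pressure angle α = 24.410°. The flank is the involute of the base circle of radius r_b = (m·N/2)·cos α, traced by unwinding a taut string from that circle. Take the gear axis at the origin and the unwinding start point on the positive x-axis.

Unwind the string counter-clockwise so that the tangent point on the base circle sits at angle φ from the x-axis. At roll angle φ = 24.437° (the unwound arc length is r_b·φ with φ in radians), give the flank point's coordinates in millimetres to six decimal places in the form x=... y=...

x=49.121108 y=1.147701

pitch radius r_p = m·N/2 = 4.136·24/2 = 49.632000
base radius r_b = r_p·cos α = 49.632000·cos 24.410° = 45.195472
roll angle φ = 24.437° = 0.42650611 rad
x = r_b·(cos φ + φ·sin φ) = 45.195472·(0.91041670 + 0.42650611·0.41369244) = 49.121108
y = r_b·(sin φ − φ·cos φ) = 45.195472·(0.41369244 − 0.42650611·0.91041670) = 1.147701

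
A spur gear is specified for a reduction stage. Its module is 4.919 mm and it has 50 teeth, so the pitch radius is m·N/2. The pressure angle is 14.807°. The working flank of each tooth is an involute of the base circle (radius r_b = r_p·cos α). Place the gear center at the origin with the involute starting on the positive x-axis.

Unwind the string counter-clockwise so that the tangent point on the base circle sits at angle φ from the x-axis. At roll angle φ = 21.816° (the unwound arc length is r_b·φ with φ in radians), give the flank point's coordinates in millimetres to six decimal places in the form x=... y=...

x=127.199770 y=2.156139

pitch radius r_p = m·N/2 = 4.919·50/2 = 122.975000
base radius r_b = r_p·cos α = 122.975000·cos 14.807° = 118.891267
roll angle φ = 21.816° = 0.38076103 rad
x = r_b·(cos φ + φ·sin φ) = 118.891267·(0.92838209 + 0.38076103·0.37162710) = 127.199770
y = r_b·(sin φ − φ·cos φ) = 118.891267·(0.37162710 − 0.38076103·0.92838209) = 2.156139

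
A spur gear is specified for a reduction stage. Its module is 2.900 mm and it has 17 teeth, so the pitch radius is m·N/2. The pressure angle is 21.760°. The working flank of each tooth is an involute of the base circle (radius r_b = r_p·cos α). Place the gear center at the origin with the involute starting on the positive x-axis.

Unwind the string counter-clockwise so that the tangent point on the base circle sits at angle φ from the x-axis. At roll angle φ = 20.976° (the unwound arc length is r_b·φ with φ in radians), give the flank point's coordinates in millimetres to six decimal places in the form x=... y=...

x=24.376740 y=0.369454

pitch radius r_p = m·N/2 = 2.900·17/2 = 24.650000
base radius r_b = r_p·cos α = 24.650000·cos 21.760° = 22.893561
roll angle φ = 20.976° = 0.36610026 rad
x = r_b·(cos φ + φ·sin φ) = 22.893561·(0.93373046 + 0.36610026·0.35797686) = 24.376740
y = r_b·(sin φ − φ·cos φ) = 22.893561·(0.35797686 − 0.36610026·0.93373046) = 0.369454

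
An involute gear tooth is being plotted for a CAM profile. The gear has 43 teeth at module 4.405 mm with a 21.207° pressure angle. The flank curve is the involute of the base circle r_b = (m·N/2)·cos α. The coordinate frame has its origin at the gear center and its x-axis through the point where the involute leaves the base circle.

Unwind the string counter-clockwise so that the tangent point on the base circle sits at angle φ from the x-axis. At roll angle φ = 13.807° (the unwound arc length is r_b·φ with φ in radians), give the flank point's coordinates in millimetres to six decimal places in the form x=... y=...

x=90.820396 y=0.409464

pitch radius r_p = m·N/2 = 4.405·43/2 = 94.707500
base radius r_b = r_p·cos α = 94.707500·cos 21.207° = 88.293871
roll angle φ = 13.807° = 0.24097761 rad
x = r_b·(cos φ + φ·sin φ) = 88.293871·(0.97110513 + 0.24097761·0.23865210) = 90.820396
y = r_b·(sin φ − φ·cos φ) = 88.293871·(0.23865210 − 0.24097761·0.97110513) = 0.409464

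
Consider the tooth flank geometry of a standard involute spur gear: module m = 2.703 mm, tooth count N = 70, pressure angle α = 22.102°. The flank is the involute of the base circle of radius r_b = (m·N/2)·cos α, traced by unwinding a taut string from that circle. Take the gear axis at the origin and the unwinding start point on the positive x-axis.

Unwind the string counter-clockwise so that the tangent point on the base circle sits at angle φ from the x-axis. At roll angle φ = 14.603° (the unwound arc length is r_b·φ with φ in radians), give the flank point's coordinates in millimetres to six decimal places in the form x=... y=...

x=90.453855 y=0.480596

pitch radius r_p = m·N/2 = 2.703·70/2 = 94.605000
base radius r_b = r_p·cos α = 94.605000·cos 22.102° = 87.652999
roll angle φ = 14.603° = 0.25487043 rad
x = r_b·(cos φ + φ·sin φ) = 87.652999·(0.96769597 + 0.25487043·0.25212003) = 90.453855
y = r_b·(sin φ − φ·cos φ) = 87.652999·(0.25212003 − 0.25487043·0.96769597) = 0.480596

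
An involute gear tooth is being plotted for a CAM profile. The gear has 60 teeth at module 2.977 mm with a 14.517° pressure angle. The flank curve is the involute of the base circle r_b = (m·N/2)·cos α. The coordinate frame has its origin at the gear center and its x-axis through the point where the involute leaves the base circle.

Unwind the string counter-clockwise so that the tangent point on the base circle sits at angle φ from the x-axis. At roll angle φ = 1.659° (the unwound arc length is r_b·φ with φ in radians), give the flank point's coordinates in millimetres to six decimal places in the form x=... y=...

pitch radius r_p = m·N/2 = 2.977·60/2 = 89.310000
base radius r_b = r_p·cos α = 89.310000·cos 14.517° = 86.458627
roll angle φ = 1.659° = 0.02895501 rad
x = r_b·(cos φ + φ·sin φ) = 86.458627·(0.99958083 + 0.02895501·0.02895097) = 86.494863
y = r_b·(sin φ − φ·cos φ) = 86.458627·(0.02895097 − 0.02895501·0.99958083) = 0.000700

x=86.494863 y=0.000700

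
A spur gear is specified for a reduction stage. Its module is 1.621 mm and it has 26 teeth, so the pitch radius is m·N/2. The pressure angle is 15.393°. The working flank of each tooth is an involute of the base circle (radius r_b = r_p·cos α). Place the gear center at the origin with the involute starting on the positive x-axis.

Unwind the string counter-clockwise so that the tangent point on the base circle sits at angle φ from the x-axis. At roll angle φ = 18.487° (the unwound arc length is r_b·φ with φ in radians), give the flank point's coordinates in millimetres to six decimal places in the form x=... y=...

x=21.347292 y=0.225135

pitch radius r_p = m·N/2 = 1.621·26/2 = 21.073000
base radius r_b = r_p·cos α = 21.073000·cos 15.393° = 20.317066
roll angle φ = 18.487° = 0.32265902 rad
x = r_b·(cos φ + φ·sin φ) = 20.317066·(0.94839562 + 0.32265902·0.31708948) = 21.347292
y = r_b·(sin φ − φ·cos φ) = 20.317066·(0.31708948 − 0.32265902·0.94839562) = 0.225135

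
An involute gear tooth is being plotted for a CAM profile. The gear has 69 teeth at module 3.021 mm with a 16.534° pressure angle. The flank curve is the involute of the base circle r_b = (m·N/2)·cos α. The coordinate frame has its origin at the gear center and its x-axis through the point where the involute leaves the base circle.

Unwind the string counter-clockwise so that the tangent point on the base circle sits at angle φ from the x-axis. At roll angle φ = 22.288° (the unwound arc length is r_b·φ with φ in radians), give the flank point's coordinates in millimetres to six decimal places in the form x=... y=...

x=107.190914 y=1.930939

pitch radius r_p = m·N/2 = 3.021·69/2 = 104.224500
base radius r_b = r_p·cos α = 104.224500·cos 16.534° = 99.914924
roll angle φ = 22.288° = 0.38899898 rad
x = r_b·(cos φ + φ·sin φ) = 99.914924·(0.92528917 + 0.38899898·0.37926238) = 107.190914
y = r_b·(sin φ − φ·cos φ) = 99.914924·(0.37926238 − 0.38899898·0.92528917) = 1.930939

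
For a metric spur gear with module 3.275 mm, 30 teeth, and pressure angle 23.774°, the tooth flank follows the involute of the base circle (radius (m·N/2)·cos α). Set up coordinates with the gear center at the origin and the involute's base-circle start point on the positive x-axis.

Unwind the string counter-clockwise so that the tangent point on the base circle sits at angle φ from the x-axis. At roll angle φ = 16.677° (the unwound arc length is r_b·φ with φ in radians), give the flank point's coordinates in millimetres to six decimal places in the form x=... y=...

x=46.820612 y=0.366414

pitch radius r_p = m·N/2 = 3.275·30/2 = 49.125000
base radius r_b = r_p·cos α = 49.125000·cos 23.774° = 44.956385
roll angle φ = 16.677° = 0.29106856 rad
x = r_b·(cos φ + φ·sin φ) = 44.956385·(0.95793777 + 0.29106856·0.28697600) = 46.820612
y = r_b·(sin φ − φ·cos φ) = 44.956385·(0.28697600 − 0.29106856·0.95793777) = 0.366414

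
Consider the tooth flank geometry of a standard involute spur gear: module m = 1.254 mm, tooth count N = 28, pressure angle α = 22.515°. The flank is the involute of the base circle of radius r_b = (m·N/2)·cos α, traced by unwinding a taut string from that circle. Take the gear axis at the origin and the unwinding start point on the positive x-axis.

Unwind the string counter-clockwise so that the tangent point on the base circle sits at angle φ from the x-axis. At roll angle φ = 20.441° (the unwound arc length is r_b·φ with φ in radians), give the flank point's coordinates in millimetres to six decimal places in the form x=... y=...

x=17.217362 y=0.242367

pitch radius r_p = m·N/2 = 1.254·28/2 = 17.556000
base radius r_b = r_p·cos α = 17.556000·cos 22.515° = 16.217870
roll angle φ = 20.441° = 0.35676275 rad
x = r_b·(cos φ + φ·sin φ) = 16.217870·(0.93703232 + 0.35676275·0.34924266) = 17.217362
y = r_b·(sin φ − φ·cos φ) = 16.217870·(0.34924266 − 0.35676275·0.93703232) = 0.242367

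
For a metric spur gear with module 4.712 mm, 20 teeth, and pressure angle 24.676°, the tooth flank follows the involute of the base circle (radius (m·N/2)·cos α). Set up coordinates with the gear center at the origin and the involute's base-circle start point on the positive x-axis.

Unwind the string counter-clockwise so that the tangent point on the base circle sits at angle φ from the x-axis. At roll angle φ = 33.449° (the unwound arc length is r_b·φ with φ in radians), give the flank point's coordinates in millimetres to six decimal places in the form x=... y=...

pitch radius r_p = m·N/2 = 4.712·20/2 = 47.120000
base radius r_b = r_p·cos α = 47.120000·cos 24.676° = 42.817149
roll angle φ = 33.449° = 0.58379518 rad
x = r_b·(cos φ + φ·sin φ) = 42.817149·(0.83437678 + 0.58379518·0.55119451) = 49.503539
y = r_b·(sin φ − φ·cos φ) = 42.817149·(0.55119451 − 0.58379518·0.83437678) = 2.744124

x=49.503539 y=2.744124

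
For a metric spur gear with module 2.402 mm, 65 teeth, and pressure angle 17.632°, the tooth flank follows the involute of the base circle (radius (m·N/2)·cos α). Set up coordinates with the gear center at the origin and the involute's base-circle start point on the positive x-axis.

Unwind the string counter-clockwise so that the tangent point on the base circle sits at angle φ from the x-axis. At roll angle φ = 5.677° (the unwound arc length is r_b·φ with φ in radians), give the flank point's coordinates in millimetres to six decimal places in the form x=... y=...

x=74.761931 y=0.024099

pitch radius r_p = m·N/2 = 2.402·65/2 = 78.065000
base radius r_b = r_p·cos α = 78.065000·cos 17.632° = 74.397635
roll angle φ = 5.677° = 0.09908234 rad
x = r_b·(cos φ + φ·sin φ) = 74.397635·(0.99509536 + 0.09908234·0.09892030) = 74.761931
y = r_b·(sin φ − φ·cos φ) = 74.397635·(0.09892030 − 0.09908234·0.99509536) = 0.024099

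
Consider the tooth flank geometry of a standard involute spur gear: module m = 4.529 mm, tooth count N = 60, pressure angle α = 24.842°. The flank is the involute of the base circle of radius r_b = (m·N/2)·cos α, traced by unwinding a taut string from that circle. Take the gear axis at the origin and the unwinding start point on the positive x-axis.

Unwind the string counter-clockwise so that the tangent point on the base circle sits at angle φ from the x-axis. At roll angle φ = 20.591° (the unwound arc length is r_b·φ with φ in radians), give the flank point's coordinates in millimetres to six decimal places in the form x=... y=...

pitch radius r_p = m·N/2 = 4.529·60/2 = 135.870000
base radius r_b = r_p·cos α = 135.870000·cos 24.842° = 123.297916
roll angle φ = 20.591° = 0.35938075 rad
x = r_b·(cos φ + φ·sin φ) = 123.297916·(0.93611479 + 0.35938075·0.35169461) = 131.004907
y = r_b·(sin φ − φ·cos φ) = 123.297916·(0.35169461 − 0.35938075·0.93611479) = 1.883126

x=131.004907 y=1.883126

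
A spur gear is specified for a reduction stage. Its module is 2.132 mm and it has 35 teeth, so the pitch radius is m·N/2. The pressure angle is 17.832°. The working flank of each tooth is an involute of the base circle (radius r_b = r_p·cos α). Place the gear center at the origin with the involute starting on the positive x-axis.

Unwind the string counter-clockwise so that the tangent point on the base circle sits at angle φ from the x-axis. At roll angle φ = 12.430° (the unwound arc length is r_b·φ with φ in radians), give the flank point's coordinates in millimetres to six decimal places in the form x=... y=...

x=36.343579 y=0.120316

pitch radius r_p = m·N/2 = 2.132·35/2 = 37.310000
base radius r_b = r_p·cos α = 37.310000·cos 17.832° = 35.517572
roll angle φ = 12.430° = 0.21694443 rad
x = r_b·(cos φ + φ·sin φ) = 35.517572·(0.97655971 + 0.21694443·0.21524668) = 36.343579
y = r_b·(sin φ − φ·cos φ) = 35.517572·(0.21524668 − 0.21694443·0.97655971) = 0.120316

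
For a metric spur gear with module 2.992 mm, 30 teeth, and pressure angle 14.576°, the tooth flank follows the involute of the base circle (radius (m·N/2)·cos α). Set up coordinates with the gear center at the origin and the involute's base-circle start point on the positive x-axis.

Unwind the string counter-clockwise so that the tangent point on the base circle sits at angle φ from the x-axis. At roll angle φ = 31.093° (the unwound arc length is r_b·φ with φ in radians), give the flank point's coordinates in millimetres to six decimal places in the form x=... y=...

pitch radius r_p = m·N/2 = 2.992·30/2 = 44.880000
base radius r_b = r_p·cos α = 44.880000·cos 14.576° = 43.435522
roll angle φ = 31.093° = 0.54267522 rad
x = r_b·(cos φ + φ·sin φ) = 43.435522·(0.85633018 + 0.54267522·0.51642871) = 49.368087
y = r_b·(sin φ − φ·cos φ) = 43.435522·(0.51642871 − 0.54267522·0.85633018) = 2.246465

x=49.368087 y=2.246465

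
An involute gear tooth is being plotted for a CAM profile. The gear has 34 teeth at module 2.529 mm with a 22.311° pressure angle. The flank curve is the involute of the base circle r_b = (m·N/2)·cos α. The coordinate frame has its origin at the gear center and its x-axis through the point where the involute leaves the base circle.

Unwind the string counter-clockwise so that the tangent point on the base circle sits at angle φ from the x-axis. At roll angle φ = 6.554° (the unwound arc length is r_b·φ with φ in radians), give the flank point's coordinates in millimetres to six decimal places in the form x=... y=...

x=40.033778 y=0.019818

pitch radius r_p = m·N/2 = 2.529·34/2 = 42.993000
base radius r_b = r_p·cos α = 42.993000·cos 22.311° = 39.774409
roll angle φ = 6.554° = 0.11438888 rad
x = r_b·(cos φ + φ·sin φ) = 39.774409·(0.99346472 + 0.11438888·0.11413958) = 40.033778
y = r_b·(sin φ − φ·cos φ) = 39.774409·(0.11413958 − 0.11438888·0.99346472) = 0.019818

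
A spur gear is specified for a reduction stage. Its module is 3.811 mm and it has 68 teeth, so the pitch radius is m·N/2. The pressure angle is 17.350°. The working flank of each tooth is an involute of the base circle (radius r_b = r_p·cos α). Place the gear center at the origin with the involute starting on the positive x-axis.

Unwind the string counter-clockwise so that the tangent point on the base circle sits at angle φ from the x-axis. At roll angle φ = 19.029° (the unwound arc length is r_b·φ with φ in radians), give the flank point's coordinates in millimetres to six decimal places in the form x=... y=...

x=130.312602 y=1.493671

pitch radius r_p = m·N/2 = 3.811·68/2 = 129.574000
base radius r_b = r_p·cos α = 129.574000·cos 17.350° = 123.678503
roll angle φ = 19.029° = 0.33211870 rad
x = r_b·(cos φ + φ·sin φ) = 123.678503·(0.94535367 + 0.33211870·0.32604668) = 130.312602
y = r_b·(sin φ − φ·cos φ) = 123.678503·(0.32604668 − 0.33211870·0.94535367) = 1.493671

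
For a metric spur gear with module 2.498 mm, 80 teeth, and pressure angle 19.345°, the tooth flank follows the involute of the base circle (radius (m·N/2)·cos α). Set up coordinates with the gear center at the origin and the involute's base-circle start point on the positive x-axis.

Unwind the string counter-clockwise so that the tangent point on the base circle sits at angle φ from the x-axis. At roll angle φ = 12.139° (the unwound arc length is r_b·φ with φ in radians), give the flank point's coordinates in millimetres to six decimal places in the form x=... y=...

pitch radius r_p = m·N/2 = 2.498·80/2 = 99.920000
base radius r_b = r_p·cos α = 99.920000·cos 19.345° = 94.278624
roll angle φ = 12.139° = 0.21186552 rad
x = r_b·(cos φ + φ·sin φ) = 94.278624·(0.97764033 + 0.21186552·0.21028407) = 96.370881
y = r_b·(sin φ − φ·cos φ) = 94.278624·(0.21028407 − 0.21186552·0.97764033) = 0.297524

x=96.370881 y=0.297524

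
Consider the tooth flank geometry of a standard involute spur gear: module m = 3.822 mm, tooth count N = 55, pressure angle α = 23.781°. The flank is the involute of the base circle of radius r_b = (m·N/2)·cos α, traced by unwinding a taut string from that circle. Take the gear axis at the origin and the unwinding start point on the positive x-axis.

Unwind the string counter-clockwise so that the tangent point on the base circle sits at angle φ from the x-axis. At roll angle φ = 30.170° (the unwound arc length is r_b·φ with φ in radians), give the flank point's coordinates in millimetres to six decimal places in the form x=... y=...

pitch radius r_p = m·N/2 = 3.822·55/2 = 105.105000
base radius r_b = r_p·cos α = 105.105000·cos 23.781° = 96.180896
roll angle φ = 30.170° = 0.52656584 rad
x = r_b·(cos φ + φ·sin φ) = 96.180896·(0.86453806 + 0.52656584·0.50256734) = 108.604857
y = r_b·(sin φ − φ·cos φ) = 96.180896·(0.50256734 − 0.52656584·0.86453806) = 4.552351

x=108.604857 y=4.552351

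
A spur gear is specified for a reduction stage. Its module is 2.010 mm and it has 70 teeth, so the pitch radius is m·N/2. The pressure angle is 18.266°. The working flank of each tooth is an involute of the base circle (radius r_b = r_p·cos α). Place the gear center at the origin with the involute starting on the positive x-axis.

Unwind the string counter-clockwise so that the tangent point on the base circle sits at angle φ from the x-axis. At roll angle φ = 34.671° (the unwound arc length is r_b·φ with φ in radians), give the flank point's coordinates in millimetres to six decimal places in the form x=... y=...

x=77.939225 y=4.755906

pitch radius r_p = m·N/2 = 2.010·70/2 = 70.350000
base radius r_b = r_p·cos α = 70.350000·cos 18.266° = 66.805179
roll angle φ = 34.671° = 0.60512310 rad
x = r_b·(cos φ + φ·sin φ) = 66.805179·(0.82243207 + 0.60512310·0.56886333) = 77.939225
y = r_b·(sin φ − φ·cos φ) = 66.805179·(0.56886333 − 0.60512310·0.82243207) = 4.755906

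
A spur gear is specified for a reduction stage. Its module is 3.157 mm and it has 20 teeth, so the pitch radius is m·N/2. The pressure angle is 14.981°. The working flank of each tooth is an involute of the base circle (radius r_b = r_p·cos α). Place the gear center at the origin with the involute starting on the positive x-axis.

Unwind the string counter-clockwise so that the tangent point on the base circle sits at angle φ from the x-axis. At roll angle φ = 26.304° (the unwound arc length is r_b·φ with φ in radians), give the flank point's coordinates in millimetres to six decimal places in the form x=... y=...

pitch radius r_p = m·N/2 = 3.157·20/2 = 31.570000
base radius r_b = r_p·cos α = 31.570000·cos 14.981° = 30.496986
roll angle φ = 26.304° = 0.45909141 rad
x = r_b·(cos φ + φ·sin φ) = 30.496986·(0.89645550 + 0.45909141·0.44313378) = 33.543465
y = r_b·(sin φ − φ·cos φ) = 30.496986·(0.44313378 − 0.45909141·0.89645550) = 0.963057

x=33.543465 y=0.963057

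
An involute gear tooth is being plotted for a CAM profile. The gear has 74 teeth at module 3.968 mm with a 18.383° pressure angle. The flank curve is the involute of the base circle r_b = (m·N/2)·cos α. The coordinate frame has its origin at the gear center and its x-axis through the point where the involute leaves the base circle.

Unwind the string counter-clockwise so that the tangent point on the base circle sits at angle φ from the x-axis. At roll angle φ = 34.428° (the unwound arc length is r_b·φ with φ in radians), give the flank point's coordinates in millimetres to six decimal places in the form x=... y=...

pitch radius r_p = m·N/2 = 3.968·74/2 = 146.816000
base radius r_b = r_p·cos α = 146.816000·cos 18.383° = 139.323924
roll angle φ = 34.428° = 0.60088195 rad
x = r_b·(cos φ + φ·sin φ) = 139.323924·(0.82483730 + 0.60088195·0.56537016) = 162.250795
y = r_b·(sin φ − φ·cos φ) = 139.323924·(0.56537016 − 0.60088195·0.82483730) = 9.716494

x=162.250795 y=9.716494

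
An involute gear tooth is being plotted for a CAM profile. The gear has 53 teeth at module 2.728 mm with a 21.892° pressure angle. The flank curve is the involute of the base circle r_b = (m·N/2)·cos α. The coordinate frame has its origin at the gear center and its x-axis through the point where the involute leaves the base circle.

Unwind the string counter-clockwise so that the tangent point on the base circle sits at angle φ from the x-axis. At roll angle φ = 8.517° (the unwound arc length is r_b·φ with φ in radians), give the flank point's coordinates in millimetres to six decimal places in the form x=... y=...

x=67.815926 y=0.073282

pitch radius r_p = m·N/2 = 2.728·53/2 = 72.292000
base radius r_b = r_p·cos α = 72.292000·cos 21.892° = 67.078903
roll angle φ = 8.517° = 0.14864969 rad
x = r_b·(cos φ + φ·sin φ) = 67.078903·(0.98897196 + 0.14864969·0.14810285) = 67.815926
y = r_b·(sin φ − φ·cos φ) = 67.078903·(0.14810285 − 0.14864969·0.98897196) = 0.073282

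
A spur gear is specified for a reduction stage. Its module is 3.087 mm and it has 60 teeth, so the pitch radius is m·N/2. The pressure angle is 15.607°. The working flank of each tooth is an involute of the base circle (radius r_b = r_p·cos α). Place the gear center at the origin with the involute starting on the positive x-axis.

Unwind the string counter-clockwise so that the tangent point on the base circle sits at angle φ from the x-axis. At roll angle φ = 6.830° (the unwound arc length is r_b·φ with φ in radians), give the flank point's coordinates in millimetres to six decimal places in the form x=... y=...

x=89.826929 y=0.050292

pitch radius r_p = m·N/2 = 3.087·60/2 = 92.610000
base radius r_b = r_p·cos α = 92.610000·cos 15.607° = 89.195442
roll angle φ = 6.830° = 0.11920599 rad
x = r_b·(cos φ + φ·sin φ) = 89.195442·(0.99290338 + 0.11920599·0.11892387) = 89.826929
y = r_b·(sin φ − φ·cos φ) = 89.195442·(0.11892387 − 0.11920599·0.99290338) = 0.050292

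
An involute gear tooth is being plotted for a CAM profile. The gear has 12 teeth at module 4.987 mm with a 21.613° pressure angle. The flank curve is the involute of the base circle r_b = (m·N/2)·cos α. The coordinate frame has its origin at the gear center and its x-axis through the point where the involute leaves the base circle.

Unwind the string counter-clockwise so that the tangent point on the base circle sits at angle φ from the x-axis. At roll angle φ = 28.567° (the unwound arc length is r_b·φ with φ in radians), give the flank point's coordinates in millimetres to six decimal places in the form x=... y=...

x=31.064010 y=1.120986

pitch radius r_p = m·N/2 = 4.987·12/2 = 29.922000
base radius r_b = r_p·cos α = 29.922000·cos 21.613° = 27.818272
roll angle φ = 28.567° = 0.49858821 rad
x = r_b·(cos φ + φ·sin φ) = 27.818272·(0.87825854 + 0.49858821·0.47818610) = 31.064010
y = r_b·(sin φ − φ·cos φ) = 27.818272·(0.47818610 − 0.49858821·0.87825854) = 1.120986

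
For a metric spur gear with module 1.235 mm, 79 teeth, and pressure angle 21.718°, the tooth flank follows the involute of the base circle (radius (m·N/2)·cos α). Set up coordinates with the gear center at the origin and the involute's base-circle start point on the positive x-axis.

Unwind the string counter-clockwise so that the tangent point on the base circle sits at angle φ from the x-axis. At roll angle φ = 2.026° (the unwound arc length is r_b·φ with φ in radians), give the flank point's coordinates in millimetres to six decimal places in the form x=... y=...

x=45.348065 y=0.000668

pitch radius r_p = m·N/2 = 1.235·79/2 = 48.782500
base radius r_b = r_p·cos α = 48.782500·cos 21.718° = 45.319741
roll angle φ = 2.026° = 0.03536037 rad
x = r_b·(cos φ + φ·sin φ) = 45.319741·(0.99937489 + 0.03536037·0.03535300) = 45.348065
y = r_b·(sin φ − φ·cos φ) = 45.319741·(0.03535300 − 0.03536037·0.99937489) = 0.000668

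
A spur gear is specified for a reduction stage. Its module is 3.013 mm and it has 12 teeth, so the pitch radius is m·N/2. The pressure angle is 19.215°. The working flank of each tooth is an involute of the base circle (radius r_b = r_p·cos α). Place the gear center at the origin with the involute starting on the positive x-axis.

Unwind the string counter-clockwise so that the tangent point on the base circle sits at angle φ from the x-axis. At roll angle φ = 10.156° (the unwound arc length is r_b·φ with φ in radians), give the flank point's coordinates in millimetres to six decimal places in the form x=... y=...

pitch radius r_p = m·N/2 = 3.013·12/2 = 18.078000
base radius r_b = r_p·cos α = 18.078000·cos 19.215° = 17.070879
roll angle φ = 10.156° = 0.17725564 rad
x = r_b·(cos φ + φ·sin φ) = 17.070879·(0.98433131 + 0.17725564·0.17632888) = 17.336956
y = r_b·(sin φ − φ·cos φ) = 17.070879·(0.17632888 − 0.17725564·0.98433131) = 0.031591

x=17.336956 y=0.031591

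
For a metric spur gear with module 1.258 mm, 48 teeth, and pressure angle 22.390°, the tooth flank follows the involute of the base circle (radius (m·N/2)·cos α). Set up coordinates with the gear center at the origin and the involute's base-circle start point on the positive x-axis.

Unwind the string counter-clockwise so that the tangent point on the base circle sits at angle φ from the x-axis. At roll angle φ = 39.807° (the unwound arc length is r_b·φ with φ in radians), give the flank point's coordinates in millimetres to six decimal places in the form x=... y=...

pitch radius r_p = m·N/2 = 1.258·48/2 = 30.192000
base radius r_b = r_p·cos α = 30.192000·cos 22.390° = 27.915901
roll angle φ = 39.807° = 0.69476322 rad
x = r_b·(cos φ + φ·sin φ) = 27.915901·(0.76820531 + 0.69476322·0.64020356) = 33.861854
y = r_b·(sin φ − φ·cos φ) = 27.915901·(0.64020356 − 0.69476322·0.76820531) = 2.972562

x=33.861854 y=2.972562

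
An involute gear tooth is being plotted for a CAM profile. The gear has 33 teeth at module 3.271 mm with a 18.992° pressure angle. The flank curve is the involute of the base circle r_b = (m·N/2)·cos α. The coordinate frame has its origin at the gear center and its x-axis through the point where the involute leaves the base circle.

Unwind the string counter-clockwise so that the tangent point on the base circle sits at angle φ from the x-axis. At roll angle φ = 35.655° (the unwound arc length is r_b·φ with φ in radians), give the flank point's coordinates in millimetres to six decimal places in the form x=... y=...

pitch radius r_p = m·N/2 = 3.271·33/2 = 53.971500
base radius r_b = r_p·cos α = 53.971500·cos 18.992° = 51.033509
roll angle φ = 35.655° = 0.62229714 rad
x = r_b·(cos φ + φ·sin φ) = 51.033509·(0.81254159 + 0.62229714·0.58290322) = 59.978693
y = r_b·(sin φ − φ·cos φ) = 51.033509·(0.58290322 − 0.62229714·0.81254159) = 3.942895

x=59.978693 y=3.942895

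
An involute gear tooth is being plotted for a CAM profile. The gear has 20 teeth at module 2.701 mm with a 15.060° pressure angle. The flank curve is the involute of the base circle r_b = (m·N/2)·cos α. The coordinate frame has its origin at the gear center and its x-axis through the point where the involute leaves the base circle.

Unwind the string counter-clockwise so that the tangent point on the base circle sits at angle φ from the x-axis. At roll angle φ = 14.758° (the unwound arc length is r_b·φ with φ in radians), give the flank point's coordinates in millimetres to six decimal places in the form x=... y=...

x=26.933243 y=0.147590

pitch radius r_p = m·N/2 = 2.701·20/2 = 27.010000
base radius r_b = r_p·cos α = 27.010000·cos 15.060° = 26.082322
roll angle φ = 14.758° = 0.25757569 rad
x = r_b·(cos φ + φ·sin φ) = 26.082322·(0.96701038 + 0.25757569·0.25473697) = 26.933243
y = r_b·(sin φ − φ·cos φ) = 26.082322·(0.25473697 − 0.25757569·0.96701038) = 0.147590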